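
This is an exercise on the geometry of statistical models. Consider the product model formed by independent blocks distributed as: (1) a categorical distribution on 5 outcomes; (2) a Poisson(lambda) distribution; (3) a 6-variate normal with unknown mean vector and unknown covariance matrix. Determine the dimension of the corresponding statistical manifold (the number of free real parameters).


The dimension of a statistical manifold equals the number of free
(independent) real parameters of the model. For a product of independent
blocks the parameter counts add.
- categorical on 5 outcomes (probabilities sum to 1): 5-1 = 4.
- Poisson (lambda): 1.
- 6-variate normal: 6 (mean) + 6*7/2 = 21 (symmetric covariance) = 27.
Total = 4 + 1 + 27 = 32.
Dimension = 32

32


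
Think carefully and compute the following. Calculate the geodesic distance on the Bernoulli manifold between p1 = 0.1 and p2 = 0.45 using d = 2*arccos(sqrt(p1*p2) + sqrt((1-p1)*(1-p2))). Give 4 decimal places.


Geodesic distance on Bernoulli manifold:
d(p1,p2) = 2*arccos(sqrt(p1*p2) + sqrt((1-p1)*(1-p2))).
sqrt(p1*p2) = sqrt(0.1*0.45) = 0.212132.
sqrt((1-p1)*(1-p2)) = sqrt(0.9*0.55) = 0.703562.
arg = 0.212132 + 0.703562 = 0.915694.
d = 2*arccos(0.915694) = 0.8271

0.8271


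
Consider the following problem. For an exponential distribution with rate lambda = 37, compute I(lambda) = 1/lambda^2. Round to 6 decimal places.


Fisher information for exponential: I(lambda) = 1/lambda^2.
lambda = 37, lambda^2 = 1369.
I = 1/1369 = 0.000730

0.000730


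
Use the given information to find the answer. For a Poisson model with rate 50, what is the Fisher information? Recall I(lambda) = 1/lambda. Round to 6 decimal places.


Fisher information for Poisson: I(lambda) = 1/lambda.
lambda = 50.
I(lambda) = 1/50 = 0.020000

0.020000


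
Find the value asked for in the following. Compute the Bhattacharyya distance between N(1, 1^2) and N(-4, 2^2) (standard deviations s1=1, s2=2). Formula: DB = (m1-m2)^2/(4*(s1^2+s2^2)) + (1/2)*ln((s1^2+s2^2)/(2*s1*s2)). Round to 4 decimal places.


Bhattacharyya distance between two Gaussians:
DB = (m1-m2)^2/(4*(s1^2+s2^2)) + (1/2)*ln((s1^2+s2^2)/(2*s1*s2)).
(m1-m2)^2 = (5)^2 = 25.
s1^2+s2^2 = 1 + 4 = 5.
term1 = 25/20 = 1.25.
term2 = 0.5*ln(5/4.0) = 0.111572.
DB = 1.25 + 0.111572 = 1.3616

1.3616


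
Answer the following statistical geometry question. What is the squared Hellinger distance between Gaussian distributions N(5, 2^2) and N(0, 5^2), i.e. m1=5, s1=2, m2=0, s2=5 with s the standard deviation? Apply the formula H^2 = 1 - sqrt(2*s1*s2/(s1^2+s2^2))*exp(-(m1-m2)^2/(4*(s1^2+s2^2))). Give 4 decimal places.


Squared Hellinger distance for Gaussians:
H^2 = 1 - sqrt(2*s1*s2/(s1^2+s2^2)) * exp(-(m1-m2)^2/(4*(s1^2+s2^2))).
s1^2 = 4, s2^2 = 25, s1^2+s2^2 = 29.
sqrt(2*2*5/(29)) = 0.830455.
(m1-m2)^2 = (5)^2 = 25.
exp(-25/(4*29)) = exp(-0.215517) = 0.806124.
H^2 = 1 - 0.830455*0.806124 = 0.3306

0.3306


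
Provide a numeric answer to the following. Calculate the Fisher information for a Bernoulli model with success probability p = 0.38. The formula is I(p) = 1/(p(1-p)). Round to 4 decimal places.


For Bernoulli(p), Fisher information is I(p) = 1/(p*(1-p)).
p = 0.38, 1-p = 0.62.
p*(1-p) = 0.2356.
I(p) = 1/0.2356 = 4.2445

4.2445


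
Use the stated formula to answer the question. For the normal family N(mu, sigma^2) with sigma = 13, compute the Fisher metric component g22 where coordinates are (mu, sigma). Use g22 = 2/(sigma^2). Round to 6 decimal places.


For the 2-parameter normal family, the Fisher metric has:
  g11 = 1/sigma^2, g22 = 2/sigma^2.
sigma = 13, sigma^2 = 169.
g22 = 0.011834

0.011834


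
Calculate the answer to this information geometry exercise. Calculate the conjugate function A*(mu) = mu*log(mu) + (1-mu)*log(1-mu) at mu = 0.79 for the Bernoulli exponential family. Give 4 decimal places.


Legendre transform for Bernoulli:
A*(mu) = mu*log(mu) + (1-mu)*log(1-mu).
mu = 0.79, 1-mu = 0.21.
mu*log(mu) = 0.79*log(0.79) = -0.186221.
(1-mu)*log(1-mu) = 0.21*log(0.21) = -0.327736.
A* = -0.186221 + -0.327736 = -0.5140

-0.5140


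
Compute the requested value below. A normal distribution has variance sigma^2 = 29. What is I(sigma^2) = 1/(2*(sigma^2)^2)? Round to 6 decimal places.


Fisher information for variance: I(sigma^2) = 1/(2*sigma^4).
sigma^2 = 29, so sigma^4 = 841.
I = 1/(2*841) = 1/1682 = 0.000595

0.000595


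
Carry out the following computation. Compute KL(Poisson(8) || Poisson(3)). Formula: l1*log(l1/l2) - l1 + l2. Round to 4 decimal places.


KL divergence for Poisson:
KL = l1*log(l1/l2) - l1 + l2.
l1 = 8, l2 = 3.
log(8/3) = 0.980829.
l1*log(l1/l2) = 8 * 0.980829 = 7.846634.
KL = 7.846634 - 8 + 3 = 2.8466

2.8466


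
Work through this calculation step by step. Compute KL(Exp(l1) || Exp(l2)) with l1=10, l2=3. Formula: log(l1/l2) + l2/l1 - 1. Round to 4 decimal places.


KL divergence for exponential family:
KL = log(l1/l2) + l2/l1 - 1.
log(10/3) = 1.203973.
3/10 = 0.3.
KL = 1.203973 + 0.3 - 1 = 0.5040

0.5040


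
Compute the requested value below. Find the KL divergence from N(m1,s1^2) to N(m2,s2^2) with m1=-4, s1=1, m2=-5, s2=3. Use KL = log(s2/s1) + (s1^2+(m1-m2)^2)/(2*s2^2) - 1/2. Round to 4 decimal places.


KL divergence between normal distributions:
KL = log(s2/s1) + (s1^2 + (m1-m2)^2)/(2*s2^2) - 1/2.
log(3/1) = 1.098612.
(1^2 + (-4--5)^2)/(2*3^2) = (1 + 1)/18 = 0.111111.
KL = 1.098612 + 0.111111 - 0.5 = 0.7097

0.7097


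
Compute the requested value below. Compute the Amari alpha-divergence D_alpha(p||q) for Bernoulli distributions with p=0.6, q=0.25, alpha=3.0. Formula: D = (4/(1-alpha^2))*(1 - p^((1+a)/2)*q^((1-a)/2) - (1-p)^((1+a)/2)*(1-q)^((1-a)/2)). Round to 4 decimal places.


Amari alpha-divergence:
D = (4/(1-alpha^2))*(1 - p^((1+a)/2)*q^((1-a)/2) - (1-p)^((1+a)/2)*(1-q)^((1-a)/2)).
alpha = 3.0, p = 0.6, q = 0.25.
e1 = (1+alpha)/2 = 2.0, e2 = (1-alpha)/2 = -1.0.
t1 = p^e1 * q^e2 = 0.6^2.0 * 0.25^-1.0 = 1.44.
t2 = (1-p)^e1 * (1-q)^e2 = 0.4^2.0 * 0.75^-1.0 = 0.213333.
4/(1-alpha^2) = -0.5.
D = -0.5*(1 - 1.44 - 0.213333) = 0.3267

0.3267


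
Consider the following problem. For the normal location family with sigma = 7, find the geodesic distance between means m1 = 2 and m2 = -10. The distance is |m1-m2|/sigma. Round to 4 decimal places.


On the fixed-variance normal subfamily, geodesic distance = |m1-m2|/sigma.
|2 - -10| = 12.
sigma = 7.
d = 12/7 = 1.7143

1.7143


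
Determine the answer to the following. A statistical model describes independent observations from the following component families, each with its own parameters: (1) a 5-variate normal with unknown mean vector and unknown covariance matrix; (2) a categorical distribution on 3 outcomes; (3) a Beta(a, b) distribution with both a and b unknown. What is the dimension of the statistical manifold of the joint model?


The dimension of a statistical manifold equals the number of free
(independent) real parameters of the model. For a product of independent
blocks the parameter counts add.
- 5-variate normal: 5 (mean) + 5*6/2 = 15 (symmetric covariance) = 20.
- categorical on 3 outcomes (probabilities sum to 1): 3-1 = 2.
- Beta (a, b): 2.
Total = 20 + 2 + 2 = 24.
Dimension = 24

24


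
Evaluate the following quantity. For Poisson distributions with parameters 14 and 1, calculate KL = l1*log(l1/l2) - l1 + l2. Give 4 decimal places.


KL divergence for Poisson:
KL = l1*log(l1/l2) - l1 + l2.
l1 = 14, l2 = 1.
log(14/1) = 2.639057.
l1*log(l1/l2) = 14 * 2.639057 = 36.946803.
KL = 36.946803 - 14 + 1 = 23.9468

23.9468


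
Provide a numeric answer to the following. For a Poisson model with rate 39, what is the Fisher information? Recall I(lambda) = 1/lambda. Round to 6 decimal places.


Fisher information for Poisson: I(lambda) = 1/lambda.
lambda = 39.
I(lambda) = 1/39 = 0.025641

0.025641


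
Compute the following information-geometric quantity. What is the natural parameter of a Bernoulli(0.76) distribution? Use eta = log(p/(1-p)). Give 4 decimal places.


Natural parameter for Bernoulli: eta = log(p/(1-p)).
p = 0.76, 1-p = 0.24.
p/(1-p) = 3.166667.
eta = log(3.166667) = 1.1527

1.1527


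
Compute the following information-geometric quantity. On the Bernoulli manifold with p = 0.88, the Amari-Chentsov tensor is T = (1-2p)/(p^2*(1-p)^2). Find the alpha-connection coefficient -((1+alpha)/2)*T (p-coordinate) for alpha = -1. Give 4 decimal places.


Skewness (Amari-Chentsov) tensor: T = (1-2p)/(p^2*(1-p)^2).
p = 0.88, 1-2p = -0.76, p^2 = 0.7744, (1-p)^2 = 0.0144.
T = -0.76/(0.7744 * 0.0144) = -68.153122.
In the p-coordinate, Gamma^(alpha) = Gamma^(0) - (alpha/2)*T with Gamma^(0) = (1/2)*g'(p) = -T/2,
so Gamma^(alpha) = -((1+alpha)/2)*T.
alpha = -1, -(1+alpha)/2 = 0.0.
Gamma = 0.0 * -68.153122 = 0.0000

0.0000


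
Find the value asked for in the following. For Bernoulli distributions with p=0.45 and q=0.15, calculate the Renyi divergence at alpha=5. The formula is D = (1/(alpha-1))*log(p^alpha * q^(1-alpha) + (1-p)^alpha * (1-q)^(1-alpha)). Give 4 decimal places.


Renyi divergence of order alpha between Bernoulli distributions:
D = (1/(alpha-1))*log(p^alpha * q^(1-alpha) + (1-p)^alpha * (1-q)^(1-alpha)).
alpha = 5, p = 0.45, q = 0.15.
p^alpha * q^(1-alpha) = 0.45^5 * 0.15^-4 = 36.45.
(1-p)^alpha * (1-q)^(1-alpha) = 0.55^5 * 0.85^-4 = 0.096413.
sum = 36.45 + 0.096413 = 36.546413.
D = (1/4)*log(36.546413) = 0.8996

0.8996


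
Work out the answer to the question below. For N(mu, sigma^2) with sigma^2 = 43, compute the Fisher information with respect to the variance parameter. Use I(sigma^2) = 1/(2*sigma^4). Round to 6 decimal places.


Fisher information for variance: I(sigma^2) = 1/(2*sigma^4).
sigma^2 = 43, so sigma^4 = 1849.
I = 1/(2*1849) = 1/3698 = 0.000270

0.000270


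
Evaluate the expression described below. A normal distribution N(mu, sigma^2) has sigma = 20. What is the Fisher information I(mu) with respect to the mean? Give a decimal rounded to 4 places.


The Fisher information for the mean of a normal distribution is I(mu) = 1/sigma^2.
sigma = 20, so sigma^2 = 400.
I(mu) = 1/400 = 0.0025

0.0025


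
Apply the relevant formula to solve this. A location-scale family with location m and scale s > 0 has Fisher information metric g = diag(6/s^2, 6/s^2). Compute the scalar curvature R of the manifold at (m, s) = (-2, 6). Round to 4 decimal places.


The metric has the form g = (A dm^2 + B ds^2)/s^2 with A = 6, B = 6.
Substitute u = sqrt(A/B)*m: g = B*(du^2 + ds^2)/s^2, i.e. B times the
Poincare upper half-plane metric, which has constant Gaussian curvature -1.
Scaling a 2D metric by a constant c divides the Gaussian curvature by c,
so K = -1/B = -1/(6) = -0.1667 everywhere (the point (m, s) = (-2, 6) is irrelevant:
the curvature is constant).
Scalar curvature in dimension 2: R = 2K = -2/(6) = -0.3333.

-0.3333


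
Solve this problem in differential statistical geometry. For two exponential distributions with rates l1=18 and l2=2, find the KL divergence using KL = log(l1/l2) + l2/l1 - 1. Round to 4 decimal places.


KL divergence for exponential family:
KL = log(l1/l2) + l2/l1 - 1.
log(18/2) = 2.197225.
2/18 = 0.111111.
KL = 2.197225 + 0.111111 - 1 = 1.3083

1.3083


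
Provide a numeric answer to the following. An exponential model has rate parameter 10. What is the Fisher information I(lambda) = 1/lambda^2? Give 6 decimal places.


Fisher information for exponential: I(lambda) = 1/lambda^2.
lambda = 10, lambda^2 = 100.
I = 1/100 = 0.010000

0.010000


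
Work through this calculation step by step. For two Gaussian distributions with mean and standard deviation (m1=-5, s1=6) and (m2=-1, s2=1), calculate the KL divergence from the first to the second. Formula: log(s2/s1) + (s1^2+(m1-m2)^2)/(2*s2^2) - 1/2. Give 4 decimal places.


KL divergence between normal distributions:
KL = log(s2/s1) + (s1^2 + (m1-m2)^2)/(2*s2^2) - 1/2.
log(1/6) = -1.791759.
(6^2 + (-5--1)^2)/(2*1^2) = (36 + 16)/2 = 26.0.
KL = -1.791759 + 26.0 - 0.5 = 23.7082

23.7082


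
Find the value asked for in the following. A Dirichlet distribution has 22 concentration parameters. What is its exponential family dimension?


Exponential family dimension calculation:
Dirichlet with 22 components has 22 natural parameters.

22


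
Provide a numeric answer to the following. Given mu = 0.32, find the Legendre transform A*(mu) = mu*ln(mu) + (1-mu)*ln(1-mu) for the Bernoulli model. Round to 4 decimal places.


Legendre transform for Bernoulli:
A*(mu) = mu*log(mu) + (1-mu)*log(1-mu).
mu = 0.32, 1-mu = 0.68.
mu*log(mu) = 0.32*log(0.32) = -0.364619.
(1-mu)*log(1-mu) = 0.68*log(0.68) = -0.26225.
A* = -0.364619 + -0.26225 = -0.6269

-0.6269


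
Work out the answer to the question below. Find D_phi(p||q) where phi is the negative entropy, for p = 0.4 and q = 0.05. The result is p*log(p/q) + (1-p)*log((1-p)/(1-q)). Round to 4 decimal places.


Bregman divergence with negative entropy generator:
D = p*log(p/q) + (1-p)*log((1-p)/(1-q)).
p = 0.4, q = 0.05.
p*log(p/q) = 0.4*log(0.4/0.05) = 0.831777.
(1-p)*log((1-p)/(1-q)) = 0.6*log(0.6/0.95) = -0.275719.
D = 0.831777 + -0.275719 = 0.5561

0.5561


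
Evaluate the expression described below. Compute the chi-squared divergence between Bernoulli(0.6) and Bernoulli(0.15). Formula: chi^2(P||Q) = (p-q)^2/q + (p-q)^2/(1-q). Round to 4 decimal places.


Chi-squared divergence between Bernoulli distributions:
chi^2 = (p-q)^2/q + (p-q)^2/(1-q).
p = 0.6, q = 0.15, p-q = 0.45.
(p-q)^2 = 0.2025.
term1 = 0.2025/0.15 = 1.35.
term2 = 0.2025/0.85 = 0.238235.
chi^2 = 1.35 + 0.238235 = 1.5882

1.5882


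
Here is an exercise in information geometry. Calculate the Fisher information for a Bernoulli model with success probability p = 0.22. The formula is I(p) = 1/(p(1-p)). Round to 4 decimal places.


For Bernoulli(p), Fisher information is I(p) = 1/(p*(1-p)).
p = 0.22, 1-p = 0.78.
p*(1-p) = 0.1716.
I(p) = 1/0.1716 = 5.8275

5.8275


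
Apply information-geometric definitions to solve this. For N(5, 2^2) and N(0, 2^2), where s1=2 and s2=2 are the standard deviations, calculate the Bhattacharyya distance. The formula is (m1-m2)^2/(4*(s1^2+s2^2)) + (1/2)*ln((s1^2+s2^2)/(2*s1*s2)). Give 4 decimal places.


Bhattacharyya distance between two Gaussians:
DB = (m1-m2)^2/(4*(s1^2+s2^2)) + (1/2)*ln((s1^2+s2^2)/(2*s1*s2)).
(m1-m2)^2 = (5)^2 = 25.
s1^2+s2^2 = 4 + 4 = 8.
term1 = 25/32 = 0.78125.
term2 = 0.5*ln(8/8.0) = 0.0.
DB = 0.78125 + 0.0 = 0.7813

0.7813


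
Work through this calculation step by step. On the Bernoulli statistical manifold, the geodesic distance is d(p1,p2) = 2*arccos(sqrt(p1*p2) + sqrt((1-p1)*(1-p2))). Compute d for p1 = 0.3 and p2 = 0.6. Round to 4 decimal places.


Geodesic distance on Bernoulli manifold:
d(p1,p2) = 2*arccos(sqrt(p1*p2) + sqrt((1-p1)*(1-p2))).
sqrt(p1*p2) = sqrt(0.3*0.6) = 0.424264.
sqrt((1-p1)*(1-p2)) = sqrt(0.7*0.4) = 0.52915.
arg = 0.424264 + 0.52915 = 0.953414.
d = 2*arccos(0.953414) = 0.6129

0.6129


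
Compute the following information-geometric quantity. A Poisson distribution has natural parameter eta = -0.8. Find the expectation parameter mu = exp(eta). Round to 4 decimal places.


Expectation parameter for Poisson exponential family:
mu = exp(eta).
eta = -0.8.
mu = exp(-0.8) = 0.4493

0.4493


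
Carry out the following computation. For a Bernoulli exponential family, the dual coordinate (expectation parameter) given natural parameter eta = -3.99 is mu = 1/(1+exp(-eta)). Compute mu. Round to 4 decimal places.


Dual coordinate (expectation parameter) for Bernoulli:
mu = 1/(1+exp(-eta)).
eta = -3.99.
exp(-eta) = exp(3.99) = 54.054889.
mu = 1/(1+54.054889) = 0.0182

0.0182


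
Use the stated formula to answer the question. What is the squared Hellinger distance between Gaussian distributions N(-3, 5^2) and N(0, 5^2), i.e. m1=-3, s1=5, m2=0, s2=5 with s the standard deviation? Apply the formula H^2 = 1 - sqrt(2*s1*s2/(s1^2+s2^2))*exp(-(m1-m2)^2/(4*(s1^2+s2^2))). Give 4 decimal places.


Squared Hellinger distance for Gaussians:
H^2 = 1 - sqrt(2*s1*s2/(s1^2+s2^2)) * exp(-(m1-m2)^2/(4*(s1^2+s2^2))).
s1^2 = 25, s2^2 = 25, s1^2+s2^2 = 50.
sqrt(2*5*5/(50)) = 1.0.
(m1-m2)^2 = (-3)^2 = 9.
exp(-9/(4*50)) = exp(-0.045) = 0.955997.
H^2 = 1 - 1.0*0.955997 = 0.0440

0.0440


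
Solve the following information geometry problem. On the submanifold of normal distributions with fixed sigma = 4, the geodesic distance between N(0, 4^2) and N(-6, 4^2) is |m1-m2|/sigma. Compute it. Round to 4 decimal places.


On the fixed-variance normal subfamily, geodesic distance = |m1-m2|/sigma.
|0 - -6| = 6.
sigma = 4.
d = 6/4 = 1.5000

1.5000


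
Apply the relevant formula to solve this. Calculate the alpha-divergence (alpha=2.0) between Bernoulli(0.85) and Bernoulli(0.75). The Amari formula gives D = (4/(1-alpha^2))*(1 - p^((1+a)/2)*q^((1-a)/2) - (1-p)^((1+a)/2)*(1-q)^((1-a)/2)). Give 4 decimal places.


Amari alpha-divergence:
D = (4/(1-alpha^2))*(1 - p^((1+a)/2)*q^((1-a)/2) - (1-p)^((1+a)/2)*(1-q)^((1-a)/2)).
alpha = 2.0, p = 0.85, q = 0.75.
e1 = (1+alpha)/2 = 1.5, e2 = (1-alpha)/2 = -0.5.
t1 = p^e1 * q^e2 = 0.85^1.5 * 0.75^-0.5 = 0.904894.
t2 = (1-p)^e1 * (1-q)^e2 = 0.15^1.5 * 0.25^-0.5 = 0.11619.
4/(1-alpha^2) = -1.333333.
D = -1.333333*(1 - 0.904894 - 0.11619) = 0.0281

0.0281


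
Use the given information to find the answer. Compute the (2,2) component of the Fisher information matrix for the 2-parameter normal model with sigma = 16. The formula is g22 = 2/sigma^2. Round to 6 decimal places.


For the 2-parameter normal family, the Fisher metric has:
  g11 = 1/sigma^2, g22 = 2/sigma^2.
sigma = 16, sigma^2 = 256.
g22 = 0.007813

0.007813


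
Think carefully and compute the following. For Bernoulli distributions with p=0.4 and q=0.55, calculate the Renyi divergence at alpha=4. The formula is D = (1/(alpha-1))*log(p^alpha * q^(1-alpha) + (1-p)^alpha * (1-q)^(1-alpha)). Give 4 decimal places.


Renyi divergence of order alpha between Bernoulli distributions:
D = (1/(alpha-1))*log(p^alpha * q^(1-alpha) + (1-p)^alpha * (1-q)^(1-alpha)).
alpha = 4, p = 0.4, q = 0.55.
p^alpha * q^(1-alpha) = 0.4^4 * 0.55^-3 = 0.153869.
(1-p)^alpha * (1-q)^(1-alpha) = 0.6^4 * 0.45^-3 = 1.422222.
sum = 0.153869 + 1.422222 = 1.576091.
D = (1/3)*log(1.576091) = 0.1516

0.1516


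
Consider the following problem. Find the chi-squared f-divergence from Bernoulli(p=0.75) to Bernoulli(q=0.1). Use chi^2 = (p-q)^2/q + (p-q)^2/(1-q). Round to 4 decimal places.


Chi-squared divergence between Bernoulli distributions:
chi^2 = (p-q)^2/q + (p-q)^2/(1-q).
p = 0.75, q = 0.1, p-q = 0.65.
(p-q)^2 = 0.4225.
term1 = 0.4225/0.1 = 4.225.
term2 = 0.4225/0.9 = 0.469444.
chi^2 = 4.225 + 0.469444 = 4.6944

4.6944


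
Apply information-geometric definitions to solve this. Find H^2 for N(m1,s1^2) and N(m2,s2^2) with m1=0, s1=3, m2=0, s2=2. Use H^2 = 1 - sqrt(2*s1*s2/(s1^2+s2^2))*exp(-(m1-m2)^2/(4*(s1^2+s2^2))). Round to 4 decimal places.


Squared Hellinger distance for Gaussians:
H^2 = 1 - sqrt(2*s1*s2/(s1^2+s2^2)) * exp(-(m1-m2)^2/(4*(s1^2+s2^2))).
s1^2 = 9, s2^2 = 4, s1^2+s2^2 = 13.
sqrt(2*3*2/(13)) = 0.960769.
(m1-m2)^2 = (0)^2 = 0.
exp(-0/(4*13)) = exp(0.0) = 1.0.
H^2 = 1 - 0.960769*1.0 = 0.0392

0.0392


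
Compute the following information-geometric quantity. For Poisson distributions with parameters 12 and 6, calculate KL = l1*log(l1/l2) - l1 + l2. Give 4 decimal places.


KL divergence for Poisson:
KL = l1*log(l1/l2) - l1 + l2.
l1 = 12, l2 = 6.
log(12/6) = 0.693147.
l1*log(l1/l2) = 12 * 0.693147 = 8.317766.
KL = 8.317766 - 12 + 6 = 2.3178

2.3178


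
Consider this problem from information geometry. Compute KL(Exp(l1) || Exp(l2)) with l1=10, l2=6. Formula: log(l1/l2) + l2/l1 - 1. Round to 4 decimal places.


KL divergence for exponential family:
KL = log(l1/l2) + l2/l1 - 1.
log(10/6) = 0.510826.
6/10 = 0.6.
KL = 0.510826 + 0.6 - 1 = 0.1108

0.1108


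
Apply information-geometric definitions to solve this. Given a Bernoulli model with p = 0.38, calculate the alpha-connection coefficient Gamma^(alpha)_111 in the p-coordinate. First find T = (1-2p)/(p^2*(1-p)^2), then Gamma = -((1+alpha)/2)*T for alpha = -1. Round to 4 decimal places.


Skewness (Amari-Chentsov) tensor: T = (1-2p)/(p^2*(1-p)^2).
p = 0.38, 1-2p = 0.24, p^2 = 0.1444, (1-p)^2 = 0.3844.
T = 0.24/(0.1444 * 0.3844) = 4.323751.
In the p-coordinate, Gamma^(alpha) = Gamma^(0) - (alpha/2)*T with Gamma^(0) = (1/2)*g'(p) = -T/2,
so Gamma^(alpha) = -((1+alpha)/2)*T.
alpha = -1, -(1+alpha)/2 = 0.0.
Gamma = 0.0 * 4.323751 = 0.0000

0.0000


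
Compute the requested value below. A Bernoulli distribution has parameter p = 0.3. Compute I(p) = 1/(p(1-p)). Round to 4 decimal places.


For Bernoulli(p), Fisher information is I(p) = 1/(p*(1-p)).
p = 0.3, 1-p = 0.7.
p*(1-p) = 0.21.
I(p) = 1/0.21 = 4.7619

4.7619


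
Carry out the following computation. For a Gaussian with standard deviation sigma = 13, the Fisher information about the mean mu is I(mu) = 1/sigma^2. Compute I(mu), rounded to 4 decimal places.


The Fisher information for the mean of a normal distribution is I(mu) = 1/sigma^2.
sigma = 13, so sigma^2 = 169.
I(mu) = 1/169 = 0.0059

0.0059


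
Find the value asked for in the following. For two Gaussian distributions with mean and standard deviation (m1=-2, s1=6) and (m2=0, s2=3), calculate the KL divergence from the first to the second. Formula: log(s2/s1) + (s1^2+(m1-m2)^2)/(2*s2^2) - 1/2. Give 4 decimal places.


KL divergence between normal distributions:
KL = log(s2/s1) + (s1^2 + (m1-m2)^2)/(2*s2^2) - 1/2.
log(3/6) = -0.693147.
(6^2 + (-2-0)^2)/(2*3^2) = (36 + 4)/18 = 2.222222.
KL = -0.693147 + 2.222222 - 0.5 = 1.0291

1.0291


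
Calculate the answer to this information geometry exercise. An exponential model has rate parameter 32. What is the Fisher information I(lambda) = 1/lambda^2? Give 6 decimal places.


Fisher information for exponential: I(lambda) = 1/lambda^2.
lambda = 32, lambda^2 = 1024.
I = 1/1024 = 0.000977

0.000977


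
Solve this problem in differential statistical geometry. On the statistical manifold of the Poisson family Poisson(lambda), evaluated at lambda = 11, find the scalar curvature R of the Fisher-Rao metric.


This family has a single free parameter, so its statistical manifold
is 1-dimensional. The Riemann curvature tensor of any 1-dimensional
Riemannian manifold vanishes identically, so R = 0.

0


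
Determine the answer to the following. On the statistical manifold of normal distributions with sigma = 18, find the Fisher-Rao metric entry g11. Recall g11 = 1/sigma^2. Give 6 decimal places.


For the 2-parameter normal family, the Fisher metric has:
  g11 = 1/sigma^2, g22 = 2/sigma^2.
sigma = 18, sigma^2 = 324.
g11 = 0.003086

0.003086


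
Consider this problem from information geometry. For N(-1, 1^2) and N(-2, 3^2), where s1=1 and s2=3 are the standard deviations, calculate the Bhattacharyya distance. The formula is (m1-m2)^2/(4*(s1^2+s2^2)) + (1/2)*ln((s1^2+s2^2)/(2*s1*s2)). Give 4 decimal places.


Bhattacharyya distance between two Gaussians:
DB = (m1-m2)^2/(4*(s1^2+s2^2)) + (1/2)*ln((s1^2+s2^2)/(2*s1*s2)).
(m1-m2)^2 = (1)^2 = 1.
s1^2+s2^2 = 1 + 9 = 10.
term1 = 1/40 = 0.025.
term2 = 0.5*ln(10/6.0) = 0.255413.
DB = 0.025 + 0.255413 = 0.2804

0.2804


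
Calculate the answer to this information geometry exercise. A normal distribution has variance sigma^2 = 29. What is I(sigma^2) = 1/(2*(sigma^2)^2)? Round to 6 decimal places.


Fisher information for variance: I(sigma^2) = 1/(2*sigma^4).
sigma^2 = 29, so sigma^4 = 841.
I = 1/(2*841) = 1/1682 = 0.000595

0.000595


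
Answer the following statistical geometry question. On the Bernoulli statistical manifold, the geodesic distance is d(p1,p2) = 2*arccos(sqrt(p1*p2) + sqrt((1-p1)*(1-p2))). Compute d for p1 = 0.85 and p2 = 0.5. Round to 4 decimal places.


Geodesic distance on Bernoulli manifold:
d(p1,p2) = 2*arccos(sqrt(p1*p2) + sqrt((1-p1)*(1-p2))).
sqrt(p1*p2) = sqrt(0.85*0.5) = 0.65192.
sqrt((1-p1)*(1-p2)) = sqrt(0.15*0.5) = 0.273861.
arg = 0.65192 + 0.273861 = 0.925782.
d = 2*arccos(0.925782) = 0.7754

0.7754


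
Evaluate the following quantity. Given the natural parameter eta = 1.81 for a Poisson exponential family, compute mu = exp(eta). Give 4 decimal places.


Expectation parameter for Poisson exponential family:
mu = exp(eta).
eta = 1.81.
mu = exp(1.81) = 6.1104

6.1104


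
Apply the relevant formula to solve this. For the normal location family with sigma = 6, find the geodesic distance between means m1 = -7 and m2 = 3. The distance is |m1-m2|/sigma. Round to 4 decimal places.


On the fixed-variance normal subfamily, geodesic distance = |m1-m2|/sigma.
|-7 - 3| = 10.
sigma = 6.
d = 10/6 = 1.6667

1.6667


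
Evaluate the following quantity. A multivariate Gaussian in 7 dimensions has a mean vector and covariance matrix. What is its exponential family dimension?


Exponential family dimension calculation:
For 7-dim MVN: mean has 7 params, covariance has 7*8/2 = 28 unique entries.
Total dim = 7 + 28 = 35.

35


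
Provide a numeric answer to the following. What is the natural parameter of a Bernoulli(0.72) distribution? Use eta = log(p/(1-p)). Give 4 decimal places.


Natural parameter for Bernoulli: eta = log(p/(1-p)).
p = 0.72, 1-p = 0.28.
p/(1-p) = 2.571429.
eta = log(2.571429) = 0.9445

0.9445


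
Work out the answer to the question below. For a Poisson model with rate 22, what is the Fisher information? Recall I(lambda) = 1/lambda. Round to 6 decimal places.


Fisher information for Poisson: I(lambda) = 1/lambda.
lambda = 22.
I(lambda) = 1/22 = 0.045455

0.045455


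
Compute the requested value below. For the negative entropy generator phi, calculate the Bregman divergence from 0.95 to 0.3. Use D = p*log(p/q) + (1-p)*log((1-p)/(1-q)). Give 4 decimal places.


Bregman divergence with negative entropy generator:
D = p*log(p/q) + (1-p)*log((1-p)/(1-q)).
p = 0.95, q = 0.3.
p*log(p/q) = 0.95*log(0.95/0.3) = 1.095046.
(1-p)*log((1-p)/(1-q)) = 0.05*log(0.05/0.7) = -0.131953.
D = 1.095046 + -0.131953 = 0.9631

0.9631


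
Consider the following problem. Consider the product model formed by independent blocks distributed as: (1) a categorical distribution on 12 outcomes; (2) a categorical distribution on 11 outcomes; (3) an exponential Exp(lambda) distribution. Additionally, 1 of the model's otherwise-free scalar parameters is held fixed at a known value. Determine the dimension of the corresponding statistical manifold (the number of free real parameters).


The dimension of a statistical manifold equals the number of free
(independent) real parameters of the model. For a product of independent
blocks the parameter counts add.
- categorical on 12 outcomes (probabilities sum to 1): 12-1 = 11.
- categorical on 11 outcomes (probabilities sum to 1): 11-1 = 10.
- exponential (lambda): 1.
Total = 11 + 10 + 1 = 22.
1 parameter(s) fixed at known values: 22 - 1 = 21.
Dimension = 21

21


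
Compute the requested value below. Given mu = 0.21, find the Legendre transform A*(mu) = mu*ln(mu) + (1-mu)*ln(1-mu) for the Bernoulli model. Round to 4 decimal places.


Legendre transform for Bernoulli:
A*(mu) = mu*log(mu) + (1-mu)*log(1-mu).
mu = 0.21, 1-mu = 0.79.
mu*log(mu) = 0.21*log(0.21) = -0.327736.
(1-mu)*log(1-mu) = 0.79*log(0.79) = -0.186221.
A* = -0.327736 + -0.186221 = -0.5140

-0.5140


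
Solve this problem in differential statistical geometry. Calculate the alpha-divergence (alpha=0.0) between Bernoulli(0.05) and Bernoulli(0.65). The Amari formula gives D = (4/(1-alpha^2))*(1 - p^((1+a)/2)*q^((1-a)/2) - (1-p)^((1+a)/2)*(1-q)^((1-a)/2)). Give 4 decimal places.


Amari alpha-divergence:
D = (4/(1-alpha^2))*(1 - p^((1+a)/2)*q^((1-a)/2) - (1-p)^((1+a)/2)*(1-q)^((1-a)/2)).
alpha = 0.0, p = 0.05, q = 0.65.
e1 = (1+alpha)/2 = 0.5, e2 = (1-alpha)/2 = 0.5.
t1 = p^e1 * q^e2 = 0.05^0.5 * 0.65^0.5 = 0.180278.
t2 = (1-p)^e1 * (1-q)^e2 = 0.95^0.5 * 0.35^0.5 = 0.576628.
4/(1-alpha^2) = 4.0.
D = 4.0*(1 - 0.180278 - 0.576628) = 0.9724

0.9724


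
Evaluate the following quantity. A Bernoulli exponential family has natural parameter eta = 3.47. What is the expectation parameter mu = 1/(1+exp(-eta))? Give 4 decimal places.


Dual coordinate (expectation parameter) for Bernoulli:
mu = 1/(1+exp(-eta)).
eta = 3.47.
exp(-eta) = exp(-3.47) = 0.031117.
mu = 1/(1+0.031117) = 0.9698

0.9698


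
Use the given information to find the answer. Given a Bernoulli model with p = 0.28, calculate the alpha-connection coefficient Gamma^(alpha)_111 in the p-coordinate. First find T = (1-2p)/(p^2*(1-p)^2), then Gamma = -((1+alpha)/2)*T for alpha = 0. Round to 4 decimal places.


Skewness (Amari-Chentsov) tensor: T = (1-2p)/(p^2*(1-p)^2).
p = 0.28, 1-2p = 0.44, p^2 = 0.0784, (1-p)^2 = 0.5184.
T = 0.44/(0.0784 * 0.5184) = 10.82609.
In the p-coordinate, Gamma^(alpha) = Gamma^(0) - (alpha/2)*T with Gamma^(0) = (1/2)*g'(p) = -T/2,
so Gamma^(alpha) = -((1+alpha)/2)*T.
alpha = 0, -(1+alpha)/2 = -0.5.
Gamma = -0.5 * 10.82609 = -5.4130

-5.4130


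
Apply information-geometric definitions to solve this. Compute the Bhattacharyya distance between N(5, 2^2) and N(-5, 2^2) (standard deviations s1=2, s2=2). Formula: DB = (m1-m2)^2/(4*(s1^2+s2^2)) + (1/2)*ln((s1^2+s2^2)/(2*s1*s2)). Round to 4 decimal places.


Bhattacharyya distance between two Gaussians:
DB = (m1-m2)^2/(4*(s1^2+s2^2)) + (1/2)*ln((s1^2+s2^2)/(2*s1*s2)).
(m1-m2)^2 = (10)^2 = 100.
s1^2+s2^2 = 4 + 4 = 8.
term1 = 100/32 = 3.125.
term2 = 0.5*ln(8/8.0) = 0.0.
DB = 3.125 + 0.0 = 3.1250

3.1250


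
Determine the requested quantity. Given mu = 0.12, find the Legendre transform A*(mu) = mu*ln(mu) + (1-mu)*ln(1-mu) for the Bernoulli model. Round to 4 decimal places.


Legendre transform for Bernoulli:
A*(mu) = mu*log(mu) + (1-mu)*log(1-mu).
mu = 0.12, 1-mu = 0.88.
mu*log(mu) = 0.12*log(0.12) = -0.254432.
(1-mu)*log(1-mu) = 0.88*log(0.88) = -0.112493.
A* = -0.254432 + -0.112493 = -0.3669

-0.3669


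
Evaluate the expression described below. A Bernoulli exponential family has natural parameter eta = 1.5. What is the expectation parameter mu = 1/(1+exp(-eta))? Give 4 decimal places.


Dual coordinate (expectation parameter) for Bernoulli:
mu = 1/(1+exp(-eta)).
eta = 1.5.
exp(-eta) = exp(-1.5) = 0.22313.
mu = 1/(1+0.22313) = 0.8176

0.8176


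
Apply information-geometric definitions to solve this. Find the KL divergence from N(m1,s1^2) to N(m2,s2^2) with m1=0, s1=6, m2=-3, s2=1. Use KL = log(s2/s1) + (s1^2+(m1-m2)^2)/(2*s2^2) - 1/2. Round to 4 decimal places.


KL divergence between normal distributions:
KL = log(s2/s1) + (s1^2 + (m1-m2)^2)/(2*s2^2) - 1/2.
log(1/6) = -1.791759.
(6^2 + (0--3)^2)/(2*1^2) = (36 + 9)/2 = 22.5.
KL = -1.791759 + 22.5 - 0.5 = 20.2082

20.2082


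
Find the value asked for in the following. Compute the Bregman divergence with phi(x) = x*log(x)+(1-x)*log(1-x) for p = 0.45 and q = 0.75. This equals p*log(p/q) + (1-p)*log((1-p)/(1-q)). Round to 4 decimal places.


Bregman divergence with negative entropy generator:
D = p*log(p/q) + (1-p)*log((1-p)/(1-q)).
p = 0.45, q = 0.75.
p*log(p/q) = 0.45*log(0.45/0.75) = -0.229872.
(1-p)*log((1-p)/(1-q)) = 0.55*log(0.55/0.25) = 0.433652.
D = -0.229872 + 0.433652 = 0.2038

0.2038


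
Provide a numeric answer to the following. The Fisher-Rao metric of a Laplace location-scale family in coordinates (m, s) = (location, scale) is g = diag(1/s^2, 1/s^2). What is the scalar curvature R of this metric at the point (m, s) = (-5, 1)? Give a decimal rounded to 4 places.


The metric has the form g = (A dm^2 + B ds^2)/s^2 with A = 1, B = 1.
Substitute u = sqrt(A/B)*m: g = B*(du^2 + ds^2)/s^2, i.e. B times the
Poincare upper half-plane metric, which has constant Gaussian curvature -1.
Scaling a 2D metric by a constant c divides the Gaussian curvature by c,
so K = -1/B = -1/(1) = -1.0000 everywhere (the point (m, s) = (-5, 1) is irrelevant:
the curvature is constant).
Scalar curvature in dimension 2: R = 2K = -2/(1) = -2.0000.

-2.0000


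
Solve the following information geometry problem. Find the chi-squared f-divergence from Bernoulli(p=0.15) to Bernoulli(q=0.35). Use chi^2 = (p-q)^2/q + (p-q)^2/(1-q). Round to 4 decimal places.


Chi-squared divergence between Bernoulli distributions:
chi^2 = (p-q)^2/q + (p-q)^2/(1-q).
p = 0.15, q = 0.35, p-q = -0.2.
(p-q)^2 = 0.04.
term1 = 0.04/0.35 = 0.114286.
term2 = 0.04/0.65 = 0.061538.
chi^2 = 0.114286 + 0.061538 = 0.1758

0.1758


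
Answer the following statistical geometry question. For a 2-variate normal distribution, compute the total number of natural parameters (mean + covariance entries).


Exponential family dimension calculation:
For 2-dim MVN: mean has 2 params, covariance has 2*3/2 = 3 unique entries.
Total dim = 2 + 3 = 5.

5


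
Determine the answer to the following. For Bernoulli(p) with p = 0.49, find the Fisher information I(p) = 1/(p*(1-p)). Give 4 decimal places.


For Bernoulli(p), Fisher information is I(p) = 1/(p*(1-p)).
p = 0.49, 1-p = 0.51.
p*(1-p) = 0.2499.
I(p) = 1/0.2499 = 4.0016

4.0016


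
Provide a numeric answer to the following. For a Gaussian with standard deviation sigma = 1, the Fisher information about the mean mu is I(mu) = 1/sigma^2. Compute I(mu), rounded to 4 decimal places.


The Fisher information for the mean of a normal distribution is I(mu) = 1/sigma^2.
sigma = 1, so sigma^2 = 1.
I(mu) = 1/1 = 1.0000

1.0000


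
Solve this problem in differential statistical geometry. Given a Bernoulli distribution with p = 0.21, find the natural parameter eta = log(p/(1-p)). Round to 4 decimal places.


Natural parameter for Bernoulli: eta = log(p/(1-p)).
p = 0.21, 1-p = 0.79.
p/(1-p) = 0.265823.
eta = log(0.265823) = -1.3249

-1.3249


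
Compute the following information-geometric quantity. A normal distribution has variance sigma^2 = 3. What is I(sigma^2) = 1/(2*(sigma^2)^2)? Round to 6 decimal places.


Fisher information for variance: I(sigma^2) = 1/(2*sigma^4).
sigma^2 = 3, so sigma^4 = 9.
I = 1/(2*9) = 1/18 = 0.055556

0.055556


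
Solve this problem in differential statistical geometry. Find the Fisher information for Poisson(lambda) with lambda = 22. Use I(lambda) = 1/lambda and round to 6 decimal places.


Fisher information for Poisson: I(lambda) = 1/lambda.
lambda = 22.
I(lambda) = 1/22 = 0.045455

0.045455


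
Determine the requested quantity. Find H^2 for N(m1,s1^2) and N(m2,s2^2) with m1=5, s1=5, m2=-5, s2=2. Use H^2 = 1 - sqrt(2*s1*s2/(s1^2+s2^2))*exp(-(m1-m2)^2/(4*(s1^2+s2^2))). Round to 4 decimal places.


Squared Hellinger distance for Gaussians:
H^2 = 1 - sqrt(2*s1*s2/(s1^2+s2^2)) * exp(-(m1-m2)^2/(4*(s1^2+s2^2))).
s1^2 = 25, s2^2 = 4, s1^2+s2^2 = 29.
sqrt(2*5*2/(29)) = 0.830455.
(m1-m2)^2 = (10)^2 = 100.
exp(-100/(4*29)) = exp(-0.862069) = 0.422287.
H^2 = 1 - 0.830455*0.422287 = 0.6493

0.6493


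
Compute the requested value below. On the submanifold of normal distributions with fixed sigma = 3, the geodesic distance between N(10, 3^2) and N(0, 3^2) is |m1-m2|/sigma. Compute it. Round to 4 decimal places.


On the fixed-variance normal subfamily, geodesic distance = |m1-m2|/sigma.
|10 - 0| = 10.
sigma = 3.
d = 10/3 = 3.3333

3.3333


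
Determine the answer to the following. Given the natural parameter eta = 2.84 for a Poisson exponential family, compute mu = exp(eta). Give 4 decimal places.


Expectation parameter for Poisson exponential family:
mu = exp(eta).
eta = 2.84.
mu = exp(2.84) = 17.1158

17.1158


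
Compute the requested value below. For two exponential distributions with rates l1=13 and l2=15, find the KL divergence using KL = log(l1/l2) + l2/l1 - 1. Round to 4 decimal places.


KL divergence for exponential family:
KL = log(l1/l2) + l2/l1 - 1.
log(13/15) = -0.143101.
15/13 = 1.153846.
KL = -0.143101 + 1.153846 - 1 = 0.0107

0.0107


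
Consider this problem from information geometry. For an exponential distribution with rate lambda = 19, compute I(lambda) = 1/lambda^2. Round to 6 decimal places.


Fisher information for exponential: I(lambda) = 1/lambda^2.
lambda = 19, lambda^2 = 361.
I = 1/361 = 0.002770

0.002770


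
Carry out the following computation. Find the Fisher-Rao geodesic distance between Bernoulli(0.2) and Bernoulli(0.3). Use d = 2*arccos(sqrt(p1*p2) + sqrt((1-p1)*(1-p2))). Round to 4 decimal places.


Geodesic distance on Bernoulli manifold:
d(p1,p2) = 2*arccos(sqrt(p1*p2) + sqrt((1-p1)*(1-p2))).
sqrt(p1*p2) = sqrt(0.2*0.3) = 0.244949.
sqrt((1-p1)*(1-p2)) = sqrt(0.8*0.7) = 0.748331.
arg = 0.244949 + 0.748331 = 0.99328.
d = 2*arccos(0.99328) = 0.2320

0.2320


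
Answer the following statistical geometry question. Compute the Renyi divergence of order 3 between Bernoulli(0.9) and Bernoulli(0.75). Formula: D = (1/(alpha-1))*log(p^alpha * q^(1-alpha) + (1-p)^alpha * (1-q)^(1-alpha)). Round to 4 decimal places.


Renyi divergence of order alpha between Bernoulli distributions:
D = (1/(alpha-1))*log(p^alpha * q^(1-alpha) + (1-p)^alpha * (1-q)^(1-alpha)).
alpha = 3, p = 0.9, q = 0.75.
p^alpha * q^(1-alpha) = 0.9^3 * 0.75^-2 = 1.296.
(1-p)^alpha * (1-q)^(1-alpha) = 0.1^3 * 0.25^-2 = 0.016.
sum = 1.296 + 0.016 = 1.312.
D = (1/2)*log(1.312) = 0.1358

0.1358


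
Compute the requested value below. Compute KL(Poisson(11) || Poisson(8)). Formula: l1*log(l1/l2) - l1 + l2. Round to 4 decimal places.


KL divergence for Poisson:
KL = l1*log(l1/l2) - l1 + l2.
l1 = 11, l2 = 8.
log(11/8) = 0.318454.
l1*log(l1/l2) = 11 * 0.318454 = 3.502991.
KL = 3.502991 - 11 + 8 = 0.5030

0.5030


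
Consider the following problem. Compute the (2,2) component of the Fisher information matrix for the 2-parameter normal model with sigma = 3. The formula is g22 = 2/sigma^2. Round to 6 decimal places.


For the 2-parameter normal family, the Fisher metric has:
  g11 = 1/sigma^2, g22 = 2/sigma^2.
sigma = 3, sigma^2 = 9.
g22 = 0.222222

0.222222


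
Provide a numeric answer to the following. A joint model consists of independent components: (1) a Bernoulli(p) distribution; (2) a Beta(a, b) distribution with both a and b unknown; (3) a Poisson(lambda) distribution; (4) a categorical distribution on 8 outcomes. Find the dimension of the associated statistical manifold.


The dimension of a statistical manifold equals the number of free
(independent) real parameters of the model. For a product of independent
blocks the parameter counts add.
- Bernoulli (p): 1.
- Beta (a, b): 2.
- Poisson (lambda): 1.
- categorical on 8 outcomes (probabilities sum to 1): 8-1 = 7.
Total = 1 + 2 + 1 + 7 = 11.
Dimension = 11

11


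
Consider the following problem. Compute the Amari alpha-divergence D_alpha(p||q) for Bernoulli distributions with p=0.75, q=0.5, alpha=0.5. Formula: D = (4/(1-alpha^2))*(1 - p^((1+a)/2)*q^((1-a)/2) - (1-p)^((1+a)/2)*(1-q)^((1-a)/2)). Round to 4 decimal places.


Amari alpha-divergence:
D = (4/(1-alpha^2))*(1 - p^((1+a)/2)*q^((1-a)/2) - (1-p)^((1+a)/2)*(1-q)^((1-a)/2)).
alpha = 0.5, p = 0.75, q = 0.5.
e1 = (1+alpha)/2 = 0.75, e2 = (1-alpha)/2 = 0.25.
t1 = p^e1 * q^e2 = 0.75^0.75 * 0.5^0.25 = 0.677702.
t2 = (1-p)^e1 * (1-q)^e2 = 0.25^0.75 * 0.5^0.25 = 0.297302.
4/(1-alpha^2) = 5.333333.
D = 5.333333*(1 - 0.677702 - 0.297302) = 0.1333

0.1333


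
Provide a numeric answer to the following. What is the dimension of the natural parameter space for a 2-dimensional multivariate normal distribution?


Exponential family dimension calculation:
For 2-dim MVN: mean has 2 params, covariance has 2*3/2 = 3 unique entries.
Total dim = 2 + 3 = 5.

5


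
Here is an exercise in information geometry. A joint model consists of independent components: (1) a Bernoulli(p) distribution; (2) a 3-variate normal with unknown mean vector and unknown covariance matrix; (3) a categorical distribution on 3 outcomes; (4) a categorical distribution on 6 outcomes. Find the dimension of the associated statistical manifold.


The dimension of a statistical manifold equals the number of free
(independent) real parameters of the model. For a product of independent
blocks the parameter counts add.
- Bernoulli (p): 1.
- 3-variate normal: 3 (mean) + 3*4/2 = 6 (symmetric covariance) = 9.
- categorical on 3 outcomes (probabilities sum to 1): 3-1 = 2.
- categorical on 6 outcomes (probabilities sum to 1): 6-1 = 5.
Total = 1 + 9 + 2 + 5 = 17.
Dimension = 17

17
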